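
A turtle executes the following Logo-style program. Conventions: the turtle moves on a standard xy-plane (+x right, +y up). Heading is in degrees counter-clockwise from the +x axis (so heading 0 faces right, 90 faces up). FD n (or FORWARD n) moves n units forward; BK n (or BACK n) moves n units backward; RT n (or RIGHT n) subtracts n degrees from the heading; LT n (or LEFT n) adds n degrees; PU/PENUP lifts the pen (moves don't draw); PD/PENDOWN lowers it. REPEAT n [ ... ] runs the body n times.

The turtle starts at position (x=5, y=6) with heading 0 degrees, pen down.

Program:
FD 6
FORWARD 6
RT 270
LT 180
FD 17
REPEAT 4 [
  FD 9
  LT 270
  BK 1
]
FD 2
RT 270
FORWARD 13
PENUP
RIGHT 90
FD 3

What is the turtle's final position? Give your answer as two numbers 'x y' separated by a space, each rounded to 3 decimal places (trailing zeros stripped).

Executing turtle program step by step:
Start: pos=(5,6), heading=0, pen down
FD 6: (5,6) -> (11,6) [heading=0, draw]
FD 6: (11,6) -> (17,6) [heading=0, draw]
RT 270: heading 0 -> 90
LT 180: heading 90 -> 270
FD 17: (17,6) -> (17,-11) [heading=270, draw]
REPEAT 4 [
  -- iteration 1/4 --
  FD 9: (17,-11) -> (17,-20) [heading=270, draw]
  LT 270: heading 270 -> 180
  BK 1: (17,-20) -> (18,-20) [heading=180, draw]
  -- iteration 2/4 --
  FD 9: (18,-20) -> (9,-20) [heading=180, draw]
  LT 270: heading 180 -> 90
  BK 1: (9,-20) -> (9,-21) [heading=90, draw]
  -- iteration 3/4 --
  FD 9: (9,-21) -> (9,-12) [heading=90, draw]
  LT 270: heading 90 -> 0
  BK 1: (9,-12) -> (8,-12) [heading=0, draw]
  -- iteration 4/4 --
  FD 9: (8,-12) -> (17,-12) [heading=0, draw]
  LT 270: heading 0 -> 270
  BK 1: (17,-12) -> (17,-11) [heading=270, draw]
]
FD 2: (17,-11) -> (17,-13) [heading=270, draw]
RT 270: heading 270 -> 0
FD 13: (17,-13) -> (30,-13) [heading=0, draw]
PU: pen up
RT 90: heading 0 -> 270
FD 3: (30,-13) -> (30,-16) [heading=270, move]
Final: pos=(30,-16), heading=270, 13 segment(s) drawn

Answer: 30 -16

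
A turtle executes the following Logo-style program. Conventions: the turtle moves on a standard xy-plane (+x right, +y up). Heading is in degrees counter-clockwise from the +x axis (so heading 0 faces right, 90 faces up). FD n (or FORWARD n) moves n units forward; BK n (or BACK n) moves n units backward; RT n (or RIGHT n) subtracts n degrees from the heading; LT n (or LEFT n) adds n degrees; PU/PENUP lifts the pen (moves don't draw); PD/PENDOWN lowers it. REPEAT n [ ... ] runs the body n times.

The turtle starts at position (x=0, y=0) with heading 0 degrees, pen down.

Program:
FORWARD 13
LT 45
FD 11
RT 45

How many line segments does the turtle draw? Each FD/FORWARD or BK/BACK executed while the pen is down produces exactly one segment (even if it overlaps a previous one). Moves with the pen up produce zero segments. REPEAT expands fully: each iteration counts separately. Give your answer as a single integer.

Answer: 2

Derivation:
Executing turtle program step by step:
Start: pos=(0,0), heading=0, pen down
FD 13: (0,0) -> (13,0) [heading=0, draw]
LT 45: heading 0 -> 45
FD 11: (13,0) -> (20.778,7.778) [heading=45, draw]
RT 45: heading 45 -> 0
Final: pos=(20.778,7.778), heading=0, 2 segment(s) drawn
Segments drawn: 2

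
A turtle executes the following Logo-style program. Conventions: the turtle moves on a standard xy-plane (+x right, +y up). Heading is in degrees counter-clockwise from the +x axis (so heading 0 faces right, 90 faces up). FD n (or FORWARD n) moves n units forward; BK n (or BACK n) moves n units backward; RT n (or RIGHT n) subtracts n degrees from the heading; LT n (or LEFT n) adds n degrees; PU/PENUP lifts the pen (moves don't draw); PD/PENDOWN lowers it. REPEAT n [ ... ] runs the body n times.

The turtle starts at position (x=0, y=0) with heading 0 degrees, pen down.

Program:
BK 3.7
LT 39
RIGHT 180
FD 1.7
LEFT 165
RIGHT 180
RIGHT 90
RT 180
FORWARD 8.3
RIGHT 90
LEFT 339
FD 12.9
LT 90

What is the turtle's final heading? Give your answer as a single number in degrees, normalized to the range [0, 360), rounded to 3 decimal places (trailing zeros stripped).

Executing turtle program step by step:
Start: pos=(0,0), heading=0, pen down
BK 3.7: (0,0) -> (-3.7,0) [heading=0, draw]
LT 39: heading 0 -> 39
RT 180: heading 39 -> 219
FD 1.7: (-3.7,0) -> (-5.021,-1.07) [heading=219, draw]
LT 165: heading 219 -> 24
RT 180: heading 24 -> 204
RT 90: heading 204 -> 114
RT 180: heading 114 -> 294
FD 8.3: (-5.021,-1.07) -> (-1.645,-8.652) [heading=294, draw]
RT 90: heading 294 -> 204
LT 339: heading 204 -> 183
FD 12.9: (-1.645,-8.652) -> (-14.528,-9.327) [heading=183, draw]
LT 90: heading 183 -> 273
Final: pos=(-14.528,-9.327), heading=273, 4 segment(s) drawn

Answer: 273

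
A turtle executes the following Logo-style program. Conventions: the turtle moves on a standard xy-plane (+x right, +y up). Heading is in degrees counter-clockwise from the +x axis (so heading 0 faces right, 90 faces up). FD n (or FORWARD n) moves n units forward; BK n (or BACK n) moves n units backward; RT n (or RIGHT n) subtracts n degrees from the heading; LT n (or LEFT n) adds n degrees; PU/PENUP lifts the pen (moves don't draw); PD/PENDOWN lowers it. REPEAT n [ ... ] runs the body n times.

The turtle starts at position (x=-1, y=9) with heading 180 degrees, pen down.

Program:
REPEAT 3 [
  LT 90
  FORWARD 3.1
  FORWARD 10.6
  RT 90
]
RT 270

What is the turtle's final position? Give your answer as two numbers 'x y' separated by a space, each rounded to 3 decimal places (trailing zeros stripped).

Executing turtle program step by step:
Start: pos=(-1,9), heading=180, pen down
REPEAT 3 [
  -- iteration 1/3 --
  LT 90: heading 180 -> 270
  FD 3.1: (-1,9) -> (-1,5.9) [heading=270, draw]
  FD 10.6: (-1,5.9) -> (-1,-4.7) [heading=270, draw]
  RT 90: heading 270 -> 180
  -- iteration 2/3 --
  LT 90: heading 180 -> 270
  FD 3.1: (-1,-4.7) -> (-1,-7.8) [heading=270, draw]
  FD 10.6: (-1,-7.8) -> (-1,-18.4) [heading=270, draw]
  RT 90: heading 270 -> 180
  -- iteration 3/3 --
  LT 90: heading 180 -> 270
  FD 3.1: (-1,-18.4) -> (-1,-21.5) [heading=270, draw]
  FD 10.6: (-1,-21.5) -> (-1,-32.1) [heading=270, draw]
  RT 90: heading 270 -> 180
]
RT 270: heading 180 -> 270
Final: pos=(-1,-32.1), heading=270, 6 segment(s) drawn

Answer: -1 -32.1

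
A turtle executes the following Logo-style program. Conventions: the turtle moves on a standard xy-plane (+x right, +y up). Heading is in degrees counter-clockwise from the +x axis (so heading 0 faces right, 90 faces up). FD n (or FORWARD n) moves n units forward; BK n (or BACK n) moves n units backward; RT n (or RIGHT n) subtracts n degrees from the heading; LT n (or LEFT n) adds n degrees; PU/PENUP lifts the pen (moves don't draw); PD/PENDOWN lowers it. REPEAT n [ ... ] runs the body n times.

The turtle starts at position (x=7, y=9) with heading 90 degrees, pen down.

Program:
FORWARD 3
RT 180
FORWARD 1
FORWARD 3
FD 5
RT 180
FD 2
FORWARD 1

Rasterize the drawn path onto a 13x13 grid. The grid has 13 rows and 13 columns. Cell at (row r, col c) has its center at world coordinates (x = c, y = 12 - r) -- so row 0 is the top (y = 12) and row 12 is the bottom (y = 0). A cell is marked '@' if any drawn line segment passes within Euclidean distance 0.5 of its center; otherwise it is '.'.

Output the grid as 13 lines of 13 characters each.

Segment 0: (7,9) -> (7,12)
Segment 1: (7,12) -> (7,11)
Segment 2: (7,11) -> (7,8)
Segment 3: (7,8) -> (7,3)
Segment 4: (7,3) -> (7,5)
Segment 5: (7,5) -> (7,6)

Answer: .......@.....
.......@.....
.......@.....
.......@.....
.......@.....
.......@.....
.......@.....
.......@.....
.......@.....
.......@.....
.............
.............
.............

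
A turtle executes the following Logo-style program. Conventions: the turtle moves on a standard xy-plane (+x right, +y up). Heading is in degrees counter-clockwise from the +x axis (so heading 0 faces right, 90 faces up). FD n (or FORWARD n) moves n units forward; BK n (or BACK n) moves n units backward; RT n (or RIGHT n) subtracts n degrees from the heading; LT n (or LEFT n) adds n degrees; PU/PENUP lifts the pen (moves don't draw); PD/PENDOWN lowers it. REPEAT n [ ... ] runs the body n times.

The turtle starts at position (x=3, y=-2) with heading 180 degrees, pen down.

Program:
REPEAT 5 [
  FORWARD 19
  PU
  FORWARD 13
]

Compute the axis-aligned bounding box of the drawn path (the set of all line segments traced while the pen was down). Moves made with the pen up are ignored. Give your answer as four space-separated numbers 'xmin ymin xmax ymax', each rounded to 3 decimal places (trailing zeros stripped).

Executing turtle program step by step:
Start: pos=(3,-2), heading=180, pen down
REPEAT 5 [
  -- iteration 1/5 --
  FD 19: (3,-2) -> (-16,-2) [heading=180, draw]
  PU: pen up
  FD 13: (-16,-2) -> (-29,-2) [heading=180, move]
  -- iteration 2/5 --
  FD 19: (-29,-2) -> (-48,-2) [heading=180, move]
  PU: pen up
  FD 13: (-48,-2) -> (-61,-2) [heading=180, move]
  -- iteration 3/5 --
  FD 19: (-61,-2) -> (-80,-2) [heading=180, move]
  PU: pen up
  FD 13: (-80,-2) -> (-93,-2) [heading=180, move]
  -- iteration 4/5 --
  FD 19: (-93,-2) -> (-112,-2) [heading=180, move]
  PU: pen up
  FD 13: (-112,-2) -> (-125,-2) [heading=180, move]
  -- iteration 5/5 --
  FD 19: (-125,-2) -> (-144,-2) [heading=180, move]
  PU: pen up
  FD 13: (-144,-2) -> (-157,-2) [heading=180, move]
]
Final: pos=(-157,-2), heading=180, 1 segment(s) drawn

Segment endpoints: x in {-16, 3}, y in {-2, -2}
xmin=-16, ymin=-2, xmax=3, ymax=-2

Answer: -16 -2 3 -2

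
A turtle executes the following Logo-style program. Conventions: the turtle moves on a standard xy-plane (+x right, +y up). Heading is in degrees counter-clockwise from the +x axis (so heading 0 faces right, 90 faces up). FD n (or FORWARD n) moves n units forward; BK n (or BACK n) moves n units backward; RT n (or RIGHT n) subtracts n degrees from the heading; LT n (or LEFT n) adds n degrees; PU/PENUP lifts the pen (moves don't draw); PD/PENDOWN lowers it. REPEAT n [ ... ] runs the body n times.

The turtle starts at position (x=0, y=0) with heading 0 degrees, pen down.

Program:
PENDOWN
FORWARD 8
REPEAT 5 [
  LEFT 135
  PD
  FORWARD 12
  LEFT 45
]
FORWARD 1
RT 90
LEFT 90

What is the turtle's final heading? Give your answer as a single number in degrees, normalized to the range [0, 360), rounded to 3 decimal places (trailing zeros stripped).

Answer: 180

Derivation:
Executing turtle program step by step:
Start: pos=(0,0), heading=0, pen down
PD: pen down
FD 8: (0,0) -> (8,0) [heading=0, draw]
REPEAT 5 [
  -- iteration 1/5 --
  LT 135: heading 0 -> 135
  PD: pen down
  FD 12: (8,0) -> (-0.485,8.485) [heading=135, draw]
  LT 45: heading 135 -> 180
  -- iteration 2/5 --
  LT 135: heading 180 -> 315
  PD: pen down
  FD 12: (-0.485,8.485) -> (8,0) [heading=315, draw]
  LT 45: heading 315 -> 0
  -- iteration 3/5 --
  LT 135: heading 0 -> 135
  PD: pen down
  FD 12: (8,0) -> (-0.485,8.485) [heading=135, draw]
  LT 45: heading 135 -> 180
  -- iteration 4/5 --
  LT 135: heading 180 -> 315
  PD: pen down
  FD 12: (-0.485,8.485) -> (8,0) [heading=315, draw]
  LT 45: heading 315 -> 0
  -- iteration 5/5 --
  LT 135: heading 0 -> 135
  PD: pen down
  FD 12: (8,0) -> (-0.485,8.485) [heading=135, draw]
  LT 45: heading 135 -> 180
]
FD 1: (-0.485,8.485) -> (-1.485,8.485) [heading=180, draw]
RT 90: heading 180 -> 90
LT 90: heading 90 -> 180
Final: pos=(-1.485,8.485), heading=180, 7 segment(s) drawn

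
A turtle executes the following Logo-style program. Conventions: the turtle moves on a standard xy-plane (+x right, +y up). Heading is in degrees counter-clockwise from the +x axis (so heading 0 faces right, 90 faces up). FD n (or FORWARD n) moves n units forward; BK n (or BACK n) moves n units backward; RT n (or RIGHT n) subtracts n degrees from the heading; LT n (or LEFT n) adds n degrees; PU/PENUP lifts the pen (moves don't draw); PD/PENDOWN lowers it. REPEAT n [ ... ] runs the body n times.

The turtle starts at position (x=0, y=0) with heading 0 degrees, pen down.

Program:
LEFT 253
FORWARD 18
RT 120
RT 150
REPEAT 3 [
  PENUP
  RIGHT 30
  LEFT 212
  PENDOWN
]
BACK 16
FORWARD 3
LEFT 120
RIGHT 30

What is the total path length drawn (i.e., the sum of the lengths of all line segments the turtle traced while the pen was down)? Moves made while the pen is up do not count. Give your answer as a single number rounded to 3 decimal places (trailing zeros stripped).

Executing turtle program step by step:
Start: pos=(0,0), heading=0, pen down
LT 253: heading 0 -> 253
FD 18: (0,0) -> (-5.263,-17.213) [heading=253, draw]
RT 120: heading 253 -> 133
RT 150: heading 133 -> 343
REPEAT 3 [
  -- iteration 1/3 --
  PU: pen up
  RT 30: heading 343 -> 313
  LT 212: heading 313 -> 165
  PD: pen down
  -- iteration 2/3 --
  PU: pen up
  RT 30: heading 165 -> 135
  LT 212: heading 135 -> 347
  PD: pen down
  -- iteration 3/3 --
  PU: pen up
  RT 30: heading 347 -> 317
  LT 212: heading 317 -> 169
  PD: pen down
]
BK 16: (-5.263,-17.213) -> (10.443,-20.266) [heading=169, draw]
FD 3: (10.443,-20.266) -> (7.498,-19.694) [heading=169, draw]
LT 120: heading 169 -> 289
RT 30: heading 289 -> 259
Final: pos=(7.498,-19.694), heading=259, 3 segment(s) drawn

Segment lengths:
  seg 1: (0,0) -> (-5.263,-17.213), length = 18
  seg 2: (-5.263,-17.213) -> (10.443,-20.266), length = 16
  seg 3: (10.443,-20.266) -> (7.498,-19.694), length = 3
Total = 37

Answer: 37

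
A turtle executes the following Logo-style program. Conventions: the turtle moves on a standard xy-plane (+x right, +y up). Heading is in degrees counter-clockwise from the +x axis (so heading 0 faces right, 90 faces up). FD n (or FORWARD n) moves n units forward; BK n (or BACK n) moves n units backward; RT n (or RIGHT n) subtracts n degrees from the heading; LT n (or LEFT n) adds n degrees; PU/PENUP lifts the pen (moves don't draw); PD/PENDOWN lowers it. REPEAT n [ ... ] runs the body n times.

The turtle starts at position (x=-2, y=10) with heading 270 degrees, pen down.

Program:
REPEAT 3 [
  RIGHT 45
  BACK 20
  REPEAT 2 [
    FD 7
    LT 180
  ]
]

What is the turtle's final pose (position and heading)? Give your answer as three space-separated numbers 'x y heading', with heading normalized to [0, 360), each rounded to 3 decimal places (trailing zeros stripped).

Executing turtle program step by step:
Start: pos=(-2,10), heading=270, pen down
REPEAT 3 [
  -- iteration 1/3 --
  RT 45: heading 270 -> 225
  BK 20: (-2,10) -> (12.142,24.142) [heading=225, draw]
  REPEAT 2 [
    -- iteration 1/2 --
    FD 7: (12.142,24.142) -> (7.192,19.192) [heading=225, draw]
    LT 180: heading 225 -> 45
    -- iteration 2/2 --
    FD 7: (7.192,19.192) -> (12.142,24.142) [heading=45, draw]
    LT 180: heading 45 -> 225
  ]
  -- iteration 2/3 --
  RT 45: heading 225 -> 180
  BK 20: (12.142,24.142) -> (32.142,24.142) [heading=180, draw]
  REPEAT 2 [
    -- iteration 1/2 --
    FD 7: (32.142,24.142) -> (25.142,24.142) [heading=180, draw]
    LT 180: heading 180 -> 0
    -- iteration 2/2 --
    FD 7: (25.142,24.142) -> (32.142,24.142) [heading=0, draw]
    LT 180: heading 0 -> 180
  ]
  -- iteration 3/3 --
  RT 45: heading 180 -> 135
  BK 20: (32.142,24.142) -> (46.284,10) [heading=135, draw]
  REPEAT 2 [
    -- iteration 1/2 --
    FD 7: (46.284,10) -> (41.335,14.95) [heading=135, draw]
    LT 180: heading 135 -> 315
    -- iteration 2/2 --
    FD 7: (41.335,14.95) -> (46.284,10) [heading=315, draw]
    LT 180: heading 315 -> 135
  ]
]
Final: pos=(46.284,10), heading=135, 9 segment(s) drawn

Answer: 46.284 10 135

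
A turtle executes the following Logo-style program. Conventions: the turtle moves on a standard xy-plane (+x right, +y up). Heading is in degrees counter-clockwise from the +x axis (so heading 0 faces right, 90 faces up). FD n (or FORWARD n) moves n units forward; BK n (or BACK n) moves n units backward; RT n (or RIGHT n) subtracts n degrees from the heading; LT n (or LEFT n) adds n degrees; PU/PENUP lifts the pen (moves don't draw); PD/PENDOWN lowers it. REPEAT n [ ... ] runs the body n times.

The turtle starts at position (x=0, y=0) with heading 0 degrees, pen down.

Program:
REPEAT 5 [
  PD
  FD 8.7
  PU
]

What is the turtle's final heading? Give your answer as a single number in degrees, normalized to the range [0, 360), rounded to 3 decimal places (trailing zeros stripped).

Executing turtle program step by step:
Start: pos=(0,0), heading=0, pen down
REPEAT 5 [
  -- iteration 1/5 --
  PD: pen down
  FD 8.7: (0,0) -> (8.7,0) [heading=0, draw]
  PU: pen up
  -- iteration 2/5 --
  PD: pen down
  FD 8.7: (8.7,0) -> (17.4,0) [heading=0, draw]
  PU: pen up
  -- iteration 3/5 --
  PD: pen down
  FD 8.7: (17.4,0) -> (26.1,0) [heading=0, draw]
  PU: pen up
  -- iteration 4/5 --
  PD: pen down
  FD 8.7: (26.1,0) -> (34.8,0) [heading=0, draw]
  PU: pen up
  -- iteration 5/5 --
  PD: pen down
  FD 8.7: (34.8,0) -> (43.5,0) [heading=0, draw]
  PU: pen up
]
Final: pos=(43.5,0), heading=0, 5 segment(s) drawn

Answer: 0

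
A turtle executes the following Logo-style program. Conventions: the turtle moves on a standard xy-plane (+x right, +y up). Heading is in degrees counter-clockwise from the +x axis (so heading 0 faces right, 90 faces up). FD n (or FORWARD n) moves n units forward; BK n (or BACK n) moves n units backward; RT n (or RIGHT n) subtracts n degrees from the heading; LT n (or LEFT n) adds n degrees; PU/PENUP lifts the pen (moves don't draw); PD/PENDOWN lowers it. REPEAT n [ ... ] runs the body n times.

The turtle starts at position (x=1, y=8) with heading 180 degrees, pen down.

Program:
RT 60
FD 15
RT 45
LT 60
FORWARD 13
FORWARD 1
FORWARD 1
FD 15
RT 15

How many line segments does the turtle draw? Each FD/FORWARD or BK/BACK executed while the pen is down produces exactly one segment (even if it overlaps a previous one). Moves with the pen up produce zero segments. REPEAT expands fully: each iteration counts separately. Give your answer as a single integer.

Executing turtle program step by step:
Start: pos=(1,8), heading=180, pen down
RT 60: heading 180 -> 120
FD 15: (1,8) -> (-6.5,20.99) [heading=120, draw]
RT 45: heading 120 -> 75
LT 60: heading 75 -> 135
FD 13: (-6.5,20.99) -> (-15.692,30.183) [heading=135, draw]
FD 1: (-15.692,30.183) -> (-16.399,30.89) [heading=135, draw]
FD 1: (-16.399,30.89) -> (-17.107,31.597) [heading=135, draw]
FD 15: (-17.107,31.597) -> (-27.713,42.204) [heading=135, draw]
RT 15: heading 135 -> 120
Final: pos=(-27.713,42.204), heading=120, 5 segment(s) drawn
Segments drawn: 5

Answer: 5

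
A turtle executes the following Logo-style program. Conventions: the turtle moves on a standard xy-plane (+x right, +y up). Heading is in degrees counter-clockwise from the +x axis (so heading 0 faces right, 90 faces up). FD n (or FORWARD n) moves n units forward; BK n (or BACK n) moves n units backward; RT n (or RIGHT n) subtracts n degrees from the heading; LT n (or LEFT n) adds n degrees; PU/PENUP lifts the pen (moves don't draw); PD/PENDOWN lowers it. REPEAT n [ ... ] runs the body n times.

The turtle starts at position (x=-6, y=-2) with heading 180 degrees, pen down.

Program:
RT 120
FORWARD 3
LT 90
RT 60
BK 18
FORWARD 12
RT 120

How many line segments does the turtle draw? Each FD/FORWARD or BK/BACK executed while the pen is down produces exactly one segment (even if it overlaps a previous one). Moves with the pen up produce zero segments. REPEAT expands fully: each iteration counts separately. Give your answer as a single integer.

Executing turtle program step by step:
Start: pos=(-6,-2), heading=180, pen down
RT 120: heading 180 -> 60
FD 3: (-6,-2) -> (-4.5,0.598) [heading=60, draw]
LT 90: heading 60 -> 150
RT 60: heading 150 -> 90
BK 18: (-4.5,0.598) -> (-4.5,-17.402) [heading=90, draw]
FD 12: (-4.5,-17.402) -> (-4.5,-5.402) [heading=90, draw]
RT 120: heading 90 -> 330
Final: pos=(-4.5,-5.402), heading=330, 3 segment(s) drawn
Segments drawn: 3

Answer: 3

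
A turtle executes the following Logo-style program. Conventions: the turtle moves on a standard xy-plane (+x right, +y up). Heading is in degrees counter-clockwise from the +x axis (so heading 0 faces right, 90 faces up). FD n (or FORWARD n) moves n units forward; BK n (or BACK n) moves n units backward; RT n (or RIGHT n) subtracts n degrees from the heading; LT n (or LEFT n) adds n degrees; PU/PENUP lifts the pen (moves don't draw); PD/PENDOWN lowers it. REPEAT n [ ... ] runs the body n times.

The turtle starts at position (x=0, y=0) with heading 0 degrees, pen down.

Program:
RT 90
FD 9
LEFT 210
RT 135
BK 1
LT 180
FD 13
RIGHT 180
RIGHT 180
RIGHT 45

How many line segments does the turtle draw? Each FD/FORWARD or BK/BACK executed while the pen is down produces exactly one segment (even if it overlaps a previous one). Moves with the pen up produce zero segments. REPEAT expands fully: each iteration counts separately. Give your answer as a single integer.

Answer: 3

Derivation:
Executing turtle program step by step:
Start: pos=(0,0), heading=0, pen down
RT 90: heading 0 -> 270
FD 9: (0,0) -> (0,-9) [heading=270, draw]
LT 210: heading 270 -> 120
RT 135: heading 120 -> 345
BK 1: (0,-9) -> (-0.966,-8.741) [heading=345, draw]
LT 180: heading 345 -> 165
FD 13: (-0.966,-8.741) -> (-13.523,-5.377) [heading=165, draw]
RT 180: heading 165 -> 345
RT 180: heading 345 -> 165
RT 45: heading 165 -> 120
Final: pos=(-13.523,-5.377), heading=120, 3 segment(s) drawn
Segments drawn: 3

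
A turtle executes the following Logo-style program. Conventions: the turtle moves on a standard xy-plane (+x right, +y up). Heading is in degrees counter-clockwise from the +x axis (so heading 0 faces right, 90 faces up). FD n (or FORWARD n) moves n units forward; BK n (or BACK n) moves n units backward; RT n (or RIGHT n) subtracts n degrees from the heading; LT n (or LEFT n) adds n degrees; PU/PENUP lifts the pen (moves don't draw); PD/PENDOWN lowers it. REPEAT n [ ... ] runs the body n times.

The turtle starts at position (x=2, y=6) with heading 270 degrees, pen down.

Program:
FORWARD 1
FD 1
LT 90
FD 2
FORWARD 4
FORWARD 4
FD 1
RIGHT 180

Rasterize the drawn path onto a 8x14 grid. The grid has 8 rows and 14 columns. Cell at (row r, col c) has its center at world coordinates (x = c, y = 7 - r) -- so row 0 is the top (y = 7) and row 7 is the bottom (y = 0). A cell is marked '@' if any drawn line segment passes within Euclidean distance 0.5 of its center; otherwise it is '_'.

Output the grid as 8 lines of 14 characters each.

Segment 0: (2,6) -> (2,5)
Segment 1: (2,5) -> (2,4)
Segment 2: (2,4) -> (4,4)
Segment 3: (4,4) -> (8,4)
Segment 4: (8,4) -> (12,4)
Segment 5: (12,4) -> (13,4)

Answer: ______________
__@___________
__@___________
__@@@@@@@@@@@@
______________
______________
______________
______________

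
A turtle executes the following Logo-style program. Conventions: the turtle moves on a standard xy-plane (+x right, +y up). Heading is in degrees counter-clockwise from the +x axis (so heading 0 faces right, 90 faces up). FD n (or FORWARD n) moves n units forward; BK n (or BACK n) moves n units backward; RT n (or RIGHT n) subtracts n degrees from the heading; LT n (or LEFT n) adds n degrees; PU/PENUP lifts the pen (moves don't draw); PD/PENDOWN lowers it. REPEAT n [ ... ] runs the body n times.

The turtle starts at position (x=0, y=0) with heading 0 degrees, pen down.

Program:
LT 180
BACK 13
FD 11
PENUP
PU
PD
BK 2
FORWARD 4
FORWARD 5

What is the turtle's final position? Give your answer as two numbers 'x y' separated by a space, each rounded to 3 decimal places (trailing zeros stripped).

Answer: -5 0

Derivation:
Executing turtle program step by step:
Start: pos=(0,0), heading=0, pen down
LT 180: heading 0 -> 180
BK 13: (0,0) -> (13,0) [heading=180, draw]
FD 11: (13,0) -> (2,0) [heading=180, draw]
PU: pen up
PU: pen up
PD: pen down
BK 2: (2,0) -> (4,0) [heading=180, draw]
FD 4: (4,0) -> (0,0) [heading=180, draw]
FD 5: (0,0) -> (-5,0) [heading=180, draw]
Final: pos=(-5,0), heading=180, 5 segment(s) drawn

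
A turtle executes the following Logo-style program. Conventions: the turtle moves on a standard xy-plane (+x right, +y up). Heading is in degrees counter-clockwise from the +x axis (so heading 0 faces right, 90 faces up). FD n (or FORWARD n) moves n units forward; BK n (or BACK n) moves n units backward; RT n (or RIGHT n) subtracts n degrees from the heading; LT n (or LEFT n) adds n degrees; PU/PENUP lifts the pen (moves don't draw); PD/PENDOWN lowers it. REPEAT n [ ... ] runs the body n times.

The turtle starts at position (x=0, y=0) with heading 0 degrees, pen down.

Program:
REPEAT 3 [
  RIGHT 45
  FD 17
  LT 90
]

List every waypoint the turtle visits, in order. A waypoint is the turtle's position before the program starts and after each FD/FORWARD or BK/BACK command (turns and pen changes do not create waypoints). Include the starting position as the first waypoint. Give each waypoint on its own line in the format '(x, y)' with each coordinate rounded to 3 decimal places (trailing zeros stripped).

Executing turtle program step by step:
Start: pos=(0,0), heading=0, pen down
REPEAT 3 [
  -- iteration 1/3 --
  RT 45: heading 0 -> 315
  FD 17: (0,0) -> (12.021,-12.021) [heading=315, draw]
  LT 90: heading 315 -> 45
  -- iteration 2/3 --
  RT 45: heading 45 -> 0
  FD 17: (12.021,-12.021) -> (29.021,-12.021) [heading=0, draw]
  LT 90: heading 0 -> 90
  -- iteration 3/3 --
  RT 45: heading 90 -> 45
  FD 17: (29.021,-12.021) -> (41.042,0) [heading=45, draw]
  LT 90: heading 45 -> 135
]
Final: pos=(41.042,0), heading=135, 3 segment(s) drawn
Waypoints (4 total):
(0, 0)
(12.021, -12.021)
(29.021, -12.021)
(41.042, 0)

Answer: (0, 0)
(12.021, -12.021)
(29.021, -12.021)
(41.042, 0)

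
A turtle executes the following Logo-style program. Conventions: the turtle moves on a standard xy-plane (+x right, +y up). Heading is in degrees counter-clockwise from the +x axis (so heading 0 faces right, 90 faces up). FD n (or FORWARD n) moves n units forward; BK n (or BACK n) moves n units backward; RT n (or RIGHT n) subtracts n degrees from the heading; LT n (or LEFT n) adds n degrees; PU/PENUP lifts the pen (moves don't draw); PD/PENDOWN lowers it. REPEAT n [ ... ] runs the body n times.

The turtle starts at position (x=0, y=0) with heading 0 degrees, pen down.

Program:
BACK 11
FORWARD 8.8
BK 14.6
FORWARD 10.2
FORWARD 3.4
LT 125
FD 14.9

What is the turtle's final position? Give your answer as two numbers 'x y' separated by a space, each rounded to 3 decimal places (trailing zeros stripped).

Executing turtle program step by step:
Start: pos=(0,0), heading=0, pen down
BK 11: (0,0) -> (-11,0) [heading=0, draw]
FD 8.8: (-11,0) -> (-2.2,0) [heading=0, draw]
BK 14.6: (-2.2,0) -> (-16.8,0) [heading=0, draw]
FD 10.2: (-16.8,0) -> (-6.6,0) [heading=0, draw]
FD 3.4: (-6.6,0) -> (-3.2,0) [heading=0, draw]
LT 125: heading 0 -> 125
FD 14.9: (-3.2,0) -> (-11.746,12.205) [heading=125, draw]
Final: pos=(-11.746,12.205), heading=125, 6 segment(s) drawn

Answer: -11.746 12.205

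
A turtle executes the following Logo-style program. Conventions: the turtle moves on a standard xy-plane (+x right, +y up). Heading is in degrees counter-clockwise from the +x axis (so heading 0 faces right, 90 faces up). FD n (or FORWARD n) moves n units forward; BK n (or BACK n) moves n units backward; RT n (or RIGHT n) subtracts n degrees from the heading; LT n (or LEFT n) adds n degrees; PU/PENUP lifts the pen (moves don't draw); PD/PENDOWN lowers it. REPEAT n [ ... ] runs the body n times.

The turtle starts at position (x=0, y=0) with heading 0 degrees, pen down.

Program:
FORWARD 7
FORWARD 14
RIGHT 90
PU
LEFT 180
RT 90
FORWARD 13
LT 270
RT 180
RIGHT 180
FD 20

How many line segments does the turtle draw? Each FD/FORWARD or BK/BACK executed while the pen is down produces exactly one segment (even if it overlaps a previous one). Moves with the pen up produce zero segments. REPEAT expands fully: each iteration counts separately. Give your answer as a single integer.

Answer: 2

Derivation:
Executing turtle program step by step:
Start: pos=(0,0), heading=0, pen down
FD 7: (0,0) -> (7,0) [heading=0, draw]
FD 14: (7,0) -> (21,0) [heading=0, draw]
RT 90: heading 0 -> 270
PU: pen up
LT 180: heading 270 -> 90
RT 90: heading 90 -> 0
FD 13: (21,0) -> (34,0) [heading=0, move]
LT 270: heading 0 -> 270
RT 180: heading 270 -> 90
RT 180: heading 90 -> 270
FD 20: (34,0) -> (34,-20) [heading=270, move]
Final: pos=(34,-20), heading=270, 2 segment(s) drawn
Segments drawn: 2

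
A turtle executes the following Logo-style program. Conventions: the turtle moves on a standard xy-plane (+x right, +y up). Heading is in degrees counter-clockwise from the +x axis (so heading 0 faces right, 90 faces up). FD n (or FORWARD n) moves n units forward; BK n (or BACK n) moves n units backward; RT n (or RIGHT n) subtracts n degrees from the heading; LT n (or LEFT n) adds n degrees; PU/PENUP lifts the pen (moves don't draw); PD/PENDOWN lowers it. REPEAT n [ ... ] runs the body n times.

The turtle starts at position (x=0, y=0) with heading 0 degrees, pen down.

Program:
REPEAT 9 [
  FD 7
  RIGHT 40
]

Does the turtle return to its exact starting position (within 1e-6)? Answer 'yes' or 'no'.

Answer: yes

Derivation:
Executing turtle program step by step:
Start: pos=(0,0), heading=0, pen down
REPEAT 9 [
  -- iteration 1/9 --
  FD 7: (0,0) -> (7,0) [heading=0, draw]
  RT 40: heading 0 -> 320
  -- iteration 2/9 --
  FD 7: (7,0) -> (12.362,-4.5) [heading=320, draw]
  RT 40: heading 320 -> 280
  -- iteration 3/9 --
  FD 7: (12.362,-4.5) -> (13.578,-11.393) [heading=280, draw]
  RT 40: heading 280 -> 240
  -- iteration 4/9 --
  FD 7: (13.578,-11.393) -> (10.078,-17.455) [heading=240, draw]
  RT 40: heading 240 -> 200
  -- iteration 5/9 --
  FD 7: (10.078,-17.455) -> (3.5,-19.849) [heading=200, draw]
  RT 40: heading 200 -> 160
  -- iteration 6/9 --
  FD 7: (3.5,-19.849) -> (-3.078,-17.455) [heading=160, draw]
  RT 40: heading 160 -> 120
  -- iteration 7/9 --
  FD 7: (-3.078,-17.455) -> (-6.578,-11.393) [heading=120, draw]
  RT 40: heading 120 -> 80
  -- iteration 8/9 --
  FD 7: (-6.578,-11.393) -> (-5.362,-4.5) [heading=80, draw]
  RT 40: heading 80 -> 40
  -- iteration 9/9 --
  FD 7: (-5.362,-4.5) -> (0,0) [heading=40, draw]
  RT 40: heading 40 -> 0
]
Final: pos=(0,0), heading=0, 9 segment(s) drawn

Start position: (0, 0)
Final position: (0, 0)
Distance = 0; < 1e-6 -> CLOSED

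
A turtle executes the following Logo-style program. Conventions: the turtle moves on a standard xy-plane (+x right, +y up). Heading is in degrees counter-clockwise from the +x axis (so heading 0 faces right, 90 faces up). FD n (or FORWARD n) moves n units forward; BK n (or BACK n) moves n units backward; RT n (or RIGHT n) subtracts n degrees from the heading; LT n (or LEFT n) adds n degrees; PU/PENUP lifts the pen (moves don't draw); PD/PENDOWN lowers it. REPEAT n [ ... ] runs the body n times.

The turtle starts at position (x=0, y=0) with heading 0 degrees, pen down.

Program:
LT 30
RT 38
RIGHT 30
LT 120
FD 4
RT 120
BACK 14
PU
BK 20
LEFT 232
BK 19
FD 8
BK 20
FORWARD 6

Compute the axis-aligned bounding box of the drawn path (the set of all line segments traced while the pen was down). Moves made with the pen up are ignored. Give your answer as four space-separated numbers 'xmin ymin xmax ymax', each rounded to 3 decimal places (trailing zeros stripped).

Executing turtle program step by step:
Start: pos=(0,0), heading=0, pen down
LT 30: heading 0 -> 30
RT 38: heading 30 -> 352
RT 30: heading 352 -> 322
LT 120: heading 322 -> 82
FD 4: (0,0) -> (0.557,3.961) [heading=82, draw]
RT 120: heading 82 -> 322
BK 14: (0.557,3.961) -> (-10.475,12.58) [heading=322, draw]
PU: pen up
BK 20: (-10.475,12.58) -> (-26.236,24.894) [heading=322, move]
LT 232: heading 322 -> 194
BK 19: (-26.236,24.894) -> (-7.8,29.49) [heading=194, move]
FD 8: (-7.8,29.49) -> (-15.562,27.555) [heading=194, move]
BK 20: (-15.562,27.555) -> (3.843,32.393) [heading=194, move]
FD 6: (3.843,32.393) -> (-1.978,30.942) [heading=194, move]
Final: pos=(-1.978,30.942), heading=194, 2 segment(s) drawn

Segment endpoints: x in {-10.475, 0, 0.557}, y in {0, 3.961, 12.58}
xmin=-10.475, ymin=0, xmax=0.557, ymax=12.58

Answer: -10.475 0 0.557 12.58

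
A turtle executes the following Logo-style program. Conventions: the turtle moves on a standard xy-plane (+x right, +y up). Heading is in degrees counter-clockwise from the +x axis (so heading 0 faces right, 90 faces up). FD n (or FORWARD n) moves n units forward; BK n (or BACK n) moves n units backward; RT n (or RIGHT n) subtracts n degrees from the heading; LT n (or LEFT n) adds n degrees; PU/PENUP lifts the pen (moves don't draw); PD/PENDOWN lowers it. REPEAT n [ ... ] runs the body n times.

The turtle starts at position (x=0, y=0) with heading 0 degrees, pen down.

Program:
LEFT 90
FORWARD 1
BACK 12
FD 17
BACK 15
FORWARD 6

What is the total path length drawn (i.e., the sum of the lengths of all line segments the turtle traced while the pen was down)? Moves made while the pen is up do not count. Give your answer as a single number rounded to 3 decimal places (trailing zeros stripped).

Answer: 51

Derivation:
Executing turtle program step by step:
Start: pos=(0,0), heading=0, pen down
LT 90: heading 0 -> 90
FD 1: (0,0) -> (0,1) [heading=90, draw]
BK 12: (0,1) -> (0,-11) [heading=90, draw]
FD 17: (0,-11) -> (0,6) [heading=90, draw]
BK 15: (0,6) -> (0,-9) [heading=90, draw]
FD 6: (0,-9) -> (0,-3) [heading=90, draw]
Final: pos=(0,-3), heading=90, 5 segment(s) drawn

Segment lengths:
  seg 1: (0,0) -> (0,1), length = 1
  seg 2: (0,1) -> (0,-11), length = 12
  seg 3: (0,-11) -> (0,6), length = 17
  seg 4: (0,6) -> (0,-9), length = 15
  seg 5: (0,-9) -> (0,-3), length = 6
Total = 51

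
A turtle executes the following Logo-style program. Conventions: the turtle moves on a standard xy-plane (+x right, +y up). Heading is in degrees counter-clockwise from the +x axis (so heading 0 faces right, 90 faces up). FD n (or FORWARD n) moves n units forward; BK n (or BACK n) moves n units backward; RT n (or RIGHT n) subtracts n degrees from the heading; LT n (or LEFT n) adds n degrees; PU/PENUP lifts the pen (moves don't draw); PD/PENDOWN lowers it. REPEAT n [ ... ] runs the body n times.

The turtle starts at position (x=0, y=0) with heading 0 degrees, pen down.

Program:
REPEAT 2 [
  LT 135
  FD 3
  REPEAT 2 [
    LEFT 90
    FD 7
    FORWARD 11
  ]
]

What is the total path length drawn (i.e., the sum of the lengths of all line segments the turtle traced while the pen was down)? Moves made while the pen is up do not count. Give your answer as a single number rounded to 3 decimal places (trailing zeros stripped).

Answer: 78

Derivation:
Executing turtle program step by step:
Start: pos=(0,0), heading=0, pen down
REPEAT 2 [
  -- iteration 1/2 --
  LT 135: heading 0 -> 135
  FD 3: (0,0) -> (-2.121,2.121) [heading=135, draw]
  REPEAT 2 [
    -- iteration 1/2 --
    LT 90: heading 135 -> 225
    FD 7: (-2.121,2.121) -> (-7.071,-2.828) [heading=225, draw]
    FD 11: (-7.071,-2.828) -> (-14.849,-10.607) [heading=225, draw]
    -- iteration 2/2 --
    LT 90: heading 225 -> 315
    FD 7: (-14.849,-10.607) -> (-9.899,-15.556) [heading=315, draw]
    FD 11: (-9.899,-15.556) -> (-2.121,-23.335) [heading=315, draw]
  ]
  -- iteration 2/2 --
  LT 135: heading 315 -> 90
  FD 3: (-2.121,-23.335) -> (-2.121,-20.335) [heading=90, draw]
  REPEAT 2 [
    -- iteration 1/2 --
    LT 90: heading 90 -> 180
    FD 7: (-2.121,-20.335) -> (-9.121,-20.335) [heading=180, draw]
    FD 11: (-9.121,-20.335) -> (-20.121,-20.335) [heading=180, draw]
    -- iteration 2/2 --
    LT 90: heading 180 -> 270
    FD 7: (-20.121,-20.335) -> (-20.121,-27.335) [heading=270, draw]
    FD 11: (-20.121,-27.335) -> (-20.121,-38.335) [heading=270, draw]
  ]
]
Final: pos=(-20.121,-38.335), heading=270, 10 segment(s) drawn

Segment lengths:
  seg 1: (0,0) -> (-2.121,2.121), length = 3
  seg 2: (-2.121,2.121) -> (-7.071,-2.828), length = 7
  seg 3: (-7.071,-2.828) -> (-14.849,-10.607), length = 11
  seg 4: (-14.849,-10.607) -> (-9.899,-15.556), length = 7
  seg 5: (-9.899,-15.556) -> (-2.121,-23.335), length = 11
  seg 6: (-2.121,-23.335) -> (-2.121,-20.335), length = 3
  seg 7: (-2.121,-20.335) -> (-9.121,-20.335), length = 7
  seg 8: (-9.121,-20.335) -> (-20.121,-20.335), length = 11
  seg 9: (-20.121,-20.335) -> (-20.121,-27.335), length = 7
  seg 10: (-20.121,-27.335) -> (-20.121,-38.335), length = 11
Total = 78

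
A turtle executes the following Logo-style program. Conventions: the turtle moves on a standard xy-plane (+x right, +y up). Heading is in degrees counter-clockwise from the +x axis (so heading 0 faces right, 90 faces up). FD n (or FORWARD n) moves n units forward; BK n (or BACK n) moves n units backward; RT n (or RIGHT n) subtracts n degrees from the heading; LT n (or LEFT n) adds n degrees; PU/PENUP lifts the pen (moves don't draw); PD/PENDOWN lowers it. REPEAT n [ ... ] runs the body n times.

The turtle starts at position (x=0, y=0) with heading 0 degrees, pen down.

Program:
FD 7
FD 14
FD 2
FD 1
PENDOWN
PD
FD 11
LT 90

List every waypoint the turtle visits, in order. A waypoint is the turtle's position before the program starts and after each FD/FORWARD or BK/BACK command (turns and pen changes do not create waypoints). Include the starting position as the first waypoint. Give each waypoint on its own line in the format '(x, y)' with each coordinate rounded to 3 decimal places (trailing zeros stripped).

Answer: (0, 0)
(7, 0)
(21, 0)
(23, 0)
(24, 0)
(35, 0)

Derivation:
Executing turtle program step by step:
Start: pos=(0,0), heading=0, pen down
FD 7: (0,0) -> (7,0) [heading=0, draw]
FD 14: (7,0) -> (21,0) [heading=0, draw]
FD 2: (21,0) -> (23,0) [heading=0, draw]
FD 1: (23,0) -> (24,0) [heading=0, draw]
PD: pen down
PD: pen down
FD 11: (24,0) -> (35,0) [heading=0, draw]
LT 90: heading 0 -> 90
Final: pos=(35,0), heading=90, 5 segment(s) drawn
Waypoints (6 total):
(0, 0)
(7, 0)
(21, 0)
(23, 0)
(24, 0)
(35, 0)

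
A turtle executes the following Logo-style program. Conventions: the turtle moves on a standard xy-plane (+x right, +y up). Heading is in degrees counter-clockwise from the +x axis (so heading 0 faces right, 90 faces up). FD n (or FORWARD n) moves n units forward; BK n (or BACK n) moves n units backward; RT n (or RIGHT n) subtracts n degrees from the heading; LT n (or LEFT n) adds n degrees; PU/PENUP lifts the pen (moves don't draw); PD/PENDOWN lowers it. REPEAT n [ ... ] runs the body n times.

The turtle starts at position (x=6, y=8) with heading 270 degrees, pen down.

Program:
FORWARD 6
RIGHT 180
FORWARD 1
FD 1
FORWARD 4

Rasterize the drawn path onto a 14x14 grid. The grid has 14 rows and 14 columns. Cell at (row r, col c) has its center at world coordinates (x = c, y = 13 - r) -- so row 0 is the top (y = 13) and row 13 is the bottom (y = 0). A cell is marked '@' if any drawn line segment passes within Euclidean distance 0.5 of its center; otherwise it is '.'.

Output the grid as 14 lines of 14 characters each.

Answer: ..............
..............
..............
..............
..............
......@.......
......@.......
......@.......
......@.......
......@.......
......@.......
......@.......
..............
..............

Derivation:
Segment 0: (6,8) -> (6,2)
Segment 1: (6,2) -> (6,3)
Segment 2: (6,3) -> (6,4)
Segment 3: (6,4) -> (6,8)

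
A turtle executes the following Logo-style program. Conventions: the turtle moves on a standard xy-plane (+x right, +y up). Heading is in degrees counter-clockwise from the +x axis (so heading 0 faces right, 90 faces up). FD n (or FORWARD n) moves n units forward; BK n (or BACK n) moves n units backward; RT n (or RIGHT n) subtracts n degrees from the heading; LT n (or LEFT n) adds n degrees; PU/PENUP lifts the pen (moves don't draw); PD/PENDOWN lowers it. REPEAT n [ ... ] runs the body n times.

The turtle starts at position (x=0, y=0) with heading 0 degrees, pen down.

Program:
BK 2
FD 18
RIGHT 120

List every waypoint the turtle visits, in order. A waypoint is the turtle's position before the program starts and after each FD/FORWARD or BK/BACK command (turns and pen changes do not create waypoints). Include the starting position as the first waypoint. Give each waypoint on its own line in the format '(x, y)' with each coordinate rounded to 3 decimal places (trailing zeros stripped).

Answer: (0, 0)
(-2, 0)
(16, 0)

Derivation:
Executing turtle program step by step:
Start: pos=(0,0), heading=0, pen down
BK 2: (0,0) -> (-2,0) [heading=0, draw]
FD 18: (-2,0) -> (16,0) [heading=0, draw]
RT 120: heading 0 -> 240
Final: pos=(16,0), heading=240, 2 segment(s) drawn
Waypoints (3 total):
(0, 0)
(-2, 0)
(16, 0)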